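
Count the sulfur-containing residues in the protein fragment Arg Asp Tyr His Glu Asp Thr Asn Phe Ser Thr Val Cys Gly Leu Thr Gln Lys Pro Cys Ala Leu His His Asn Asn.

2

Only Cys (C) and Met (M) have a sulfur atom in the side chain.
Matching residues: Cys13, Cys20.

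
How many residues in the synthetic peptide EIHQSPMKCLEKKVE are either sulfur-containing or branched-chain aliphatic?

Sulfur-containing: C, M. Branched-chain aliphatic: I, L, V.
Sulfur-containing residues here: M7, C9 (2).
Branched-chain aliphatic residues here: I2, L10, V14 (3).
The two groups share no amino acid, so total = 2 + 3 = 5.

5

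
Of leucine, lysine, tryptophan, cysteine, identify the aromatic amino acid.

tryptophan

F, W, and Y each carry an aromatic ring on the side chain.
Of the listed options, only tryptophan belongs to this group.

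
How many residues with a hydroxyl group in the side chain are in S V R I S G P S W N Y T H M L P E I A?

S, T, and Y are the three residues with a side-chain hydroxyl.
Matching residues: S1, S5, S8, Y11, T12.

5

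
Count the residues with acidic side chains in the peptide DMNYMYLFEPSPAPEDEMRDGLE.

7

Aspartate (D) and glutamate (E) have carboxylic-acid side chains and are the acidic amino acids.
Matching residues: D1, E9, E15, D16, E17, D20, E23.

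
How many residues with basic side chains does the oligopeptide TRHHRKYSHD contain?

The basic amino acids are Lys (K), Arg (R), and His (H).
Matching residues: R2, H3, H4, R5, K6, H9.

6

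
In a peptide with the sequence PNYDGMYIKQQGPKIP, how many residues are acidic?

Only D (aspartate) and E (glutamate) carry a side-chain carboxylic acid.
Matching residues: D4.

1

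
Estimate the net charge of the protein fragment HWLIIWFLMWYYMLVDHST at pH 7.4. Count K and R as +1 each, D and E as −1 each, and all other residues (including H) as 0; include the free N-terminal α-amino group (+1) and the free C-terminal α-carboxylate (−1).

-1

Positive (K, R): none → +0.
Negative (D, E): D16 → −1.
The N-terminus (+1) and C-terminus (−1) cancel.
Net charge = (+0) + (−1) = −1.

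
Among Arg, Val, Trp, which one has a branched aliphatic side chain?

Valine (V), leucine (L), and isoleucine (I) are the branched-chain amino acids.
Of the listed options, only Val belongs to this group.

Val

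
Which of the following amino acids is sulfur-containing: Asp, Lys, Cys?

Only Cys (C) and Met (M) have a sulfur atom in the side chain.
Of the listed options, only Cys belongs to this group.

Cys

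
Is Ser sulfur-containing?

No

The sulfur-bearing residues are cysteine (–SH) and methionine (–S–CH₃).
Serine is not in this group.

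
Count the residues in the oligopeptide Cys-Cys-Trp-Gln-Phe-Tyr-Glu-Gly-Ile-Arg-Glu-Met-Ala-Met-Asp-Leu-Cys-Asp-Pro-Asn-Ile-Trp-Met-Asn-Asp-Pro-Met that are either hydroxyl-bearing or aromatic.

4

Hydroxyl-bearing: S, T, Y. Aromatic: F, W, Y.
Hydroxyl-bearing residues here: Tyr6 (1).
Aromatic residues here: Trp3, Phe5, Tyr6, Trp22 (4).
Y is in both groups, so the 1 Y residue must not be double-counted.
Total = 1 + 4 − 1 = 4.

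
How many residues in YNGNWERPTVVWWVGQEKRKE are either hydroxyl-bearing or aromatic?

5

Hydroxyl-bearing: S, T, Y. Aromatic: F, W, Y.
Hydroxyl-bearing residues here: Y1, T9 (2).
Aromatic residues here: Y1, W5, W12, W13 (4).
Y is in both groups, so the 1 Y residue must not be double-counted.
Total = 2 + 4 − 1 = 5.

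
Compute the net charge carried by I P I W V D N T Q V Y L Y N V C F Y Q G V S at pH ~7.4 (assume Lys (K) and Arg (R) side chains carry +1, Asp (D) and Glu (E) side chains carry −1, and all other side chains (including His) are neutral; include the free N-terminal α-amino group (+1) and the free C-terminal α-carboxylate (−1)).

Positive (K, R): none → +0.
Negative (D, E): D6 → −1.
The N-terminus (+1) and C-terminus (−1) cancel.
Net charge = (+0) + (−1) = −1.

-1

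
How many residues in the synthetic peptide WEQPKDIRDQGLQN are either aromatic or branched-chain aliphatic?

Aromatic: F, W, Y. Branched-chain aliphatic: I, L, V.
Aromatic residues here: W1 (1).
Branched-chain aliphatic residues here: I7, L12 (2).
The two groups share no amino acid, so total = 1 + 2 = 3.

3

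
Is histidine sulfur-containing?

Only Cys (C) and Met (M) have a sulfur atom in the side chain.
Histidine is not in this group.

No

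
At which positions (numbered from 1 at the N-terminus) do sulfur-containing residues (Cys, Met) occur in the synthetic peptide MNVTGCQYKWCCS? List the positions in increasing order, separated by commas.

Matching residues: M1, C6, C11, C12.

1, 6, 11, 12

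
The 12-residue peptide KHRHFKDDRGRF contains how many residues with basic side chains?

K, R, and H are the three residues with basic side chains (ε-amine, guanidinium, and imidazole respectively).
Matching residues: K1, H2, R3, H4, K6, R9, R11.

7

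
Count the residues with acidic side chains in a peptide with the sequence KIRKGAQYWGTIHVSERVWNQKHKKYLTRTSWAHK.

Only D (aspartate) and E (glutamate) carry a side-chain carboxylic acid.
Matching residues: E16.

1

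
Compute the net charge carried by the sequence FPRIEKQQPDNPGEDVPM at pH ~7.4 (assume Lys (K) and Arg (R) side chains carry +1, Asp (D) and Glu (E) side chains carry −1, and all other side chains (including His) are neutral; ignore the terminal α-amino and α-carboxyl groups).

Positive (K, R): R3, K6 → +2.
Negative (D, E): E5, D10, E14, D15 → −4.
Net charge = (+2) + (−4) = −2.

-2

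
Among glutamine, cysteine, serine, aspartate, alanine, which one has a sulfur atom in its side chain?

Only Cys (C) and Met (M) have a sulfur atom in the side chain.
Of the listed options, only cysteine belongs to this group.

cysteine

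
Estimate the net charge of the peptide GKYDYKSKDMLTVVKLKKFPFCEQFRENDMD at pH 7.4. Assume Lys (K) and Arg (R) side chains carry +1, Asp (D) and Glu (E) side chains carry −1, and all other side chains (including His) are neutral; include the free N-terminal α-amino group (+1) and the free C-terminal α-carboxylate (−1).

Positive (K, R): K2, K6, K8, K15, K17, K18, R26 → +7.
Negative (D, E): D4, D9, E23, E27, D29, D31 → −6.
The N-terminus (+1) and C-terminus (−1) cancel.
Net charge = (+7) + (−6) = +1.

+1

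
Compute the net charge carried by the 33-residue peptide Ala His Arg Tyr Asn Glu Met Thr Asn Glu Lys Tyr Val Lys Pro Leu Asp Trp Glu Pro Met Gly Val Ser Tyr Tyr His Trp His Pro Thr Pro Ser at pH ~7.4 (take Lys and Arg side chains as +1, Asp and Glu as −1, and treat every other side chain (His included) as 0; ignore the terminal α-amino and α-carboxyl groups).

Positive (K, R): Arg3, Lys11, Lys14 → +3.
Negative (D, E): Glu6, Glu10, Asp17, Glu19 → −4.
Net charge = (+3) + (−4) = −1.

-1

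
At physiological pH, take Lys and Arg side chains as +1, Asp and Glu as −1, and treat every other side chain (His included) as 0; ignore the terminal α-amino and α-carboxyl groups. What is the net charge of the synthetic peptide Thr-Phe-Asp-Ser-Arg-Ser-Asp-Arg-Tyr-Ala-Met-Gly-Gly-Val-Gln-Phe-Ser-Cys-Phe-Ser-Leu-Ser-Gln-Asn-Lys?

+1

Positive (K, R): Arg5, Arg8, Lys25 → +3.
Negative (D, E): Asp3, Asp7 → −2.
Net charge = (+3) + (−2) = +1.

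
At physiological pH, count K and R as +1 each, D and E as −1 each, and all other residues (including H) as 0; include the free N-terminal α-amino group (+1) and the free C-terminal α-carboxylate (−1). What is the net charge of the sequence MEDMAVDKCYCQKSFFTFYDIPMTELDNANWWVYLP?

-4

Positive (K, R): K8, K13 → +2.
Negative (D, E): E2, D3, D7, D20, E25, D27 → −6.
The N-terminus (+1) and C-terminus (−1) cancel.
Net charge = (+2) + (−6) = −4.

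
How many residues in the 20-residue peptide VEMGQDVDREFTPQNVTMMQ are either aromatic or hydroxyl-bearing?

Aromatic: F, W, Y. Hydroxyl-bearing: S, T, Y.
Aromatic residues here: F11 (1).
Hydroxyl-bearing residues here: T12, T17 (2).
(Y belongs to both groups, but none appear in this sequence.) Total = 1 + 2 = 3.

3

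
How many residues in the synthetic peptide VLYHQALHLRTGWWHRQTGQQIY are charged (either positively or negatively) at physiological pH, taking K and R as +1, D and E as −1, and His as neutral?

Charged side chains at pH ~7.4: K, R (positive); D, E (negative).
Matching residues: R10, R16.

2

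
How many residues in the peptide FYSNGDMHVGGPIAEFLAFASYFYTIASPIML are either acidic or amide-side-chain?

Acidic: D, E. Amide-side-chain: N, Q.
Acidic residues here: D6, E15 (2).
Amide-side-chain residues here: N4 (1).
The two groups share no amino acid, so total = 2 + 1 = 3.

3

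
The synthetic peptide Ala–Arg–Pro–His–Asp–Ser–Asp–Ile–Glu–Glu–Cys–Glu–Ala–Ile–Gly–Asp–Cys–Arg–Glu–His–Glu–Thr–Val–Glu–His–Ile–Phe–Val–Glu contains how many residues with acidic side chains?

Aspartate (D) and glutamate (E) have carboxylic-acid side chains and are the acidic amino acids.
Matching residues: Asp5, Asp7, Glu9, Glu10, Glu12, Asp16, Glu19, Glu21, Glu24, Glu29.

10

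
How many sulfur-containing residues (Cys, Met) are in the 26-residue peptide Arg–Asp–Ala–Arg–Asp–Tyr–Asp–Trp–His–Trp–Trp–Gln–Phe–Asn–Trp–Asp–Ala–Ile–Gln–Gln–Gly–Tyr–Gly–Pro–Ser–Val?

0

None of the 26 residues belong to this group.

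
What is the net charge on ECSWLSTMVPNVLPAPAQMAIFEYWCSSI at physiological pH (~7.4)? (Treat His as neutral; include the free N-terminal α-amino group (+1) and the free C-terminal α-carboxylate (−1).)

-2

Near pH 7.4, K and R contribute +1 each, D and E contribute −1 each, and every other side chain (His included, as stated) is uncharged.
Positive (K, R): none → +0.
Negative (D, E): E1, E23 → −2.
The N-terminus (+1) and C-terminus (−1) cancel.
Net charge = (+0) + (−2) = −2.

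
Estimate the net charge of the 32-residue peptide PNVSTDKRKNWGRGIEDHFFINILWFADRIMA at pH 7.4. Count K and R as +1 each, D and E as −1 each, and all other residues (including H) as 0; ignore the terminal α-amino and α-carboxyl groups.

+1

Positive (K, R): K7, R8, K9, R13, R29 → +5.
Negative (D, E): D6, E16, D17, D28 → −4.
Net charge = (+5) + (−4) = +1.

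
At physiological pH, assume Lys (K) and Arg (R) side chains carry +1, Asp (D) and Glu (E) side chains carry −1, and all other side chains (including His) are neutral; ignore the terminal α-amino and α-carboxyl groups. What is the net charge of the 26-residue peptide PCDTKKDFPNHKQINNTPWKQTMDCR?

+2

Positive (K, R): K5, K6, K12, K20, R26 → +5.
Negative (D, E): D3, D7, D24 → −3.
Net charge = (+5) + (−3) = +2.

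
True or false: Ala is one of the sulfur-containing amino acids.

False

The sulfur-bearing residues are cysteine (–SH) and methionine (–S–CH₃).
Alanine is not in this group.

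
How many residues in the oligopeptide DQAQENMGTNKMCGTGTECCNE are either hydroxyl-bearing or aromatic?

Hydroxyl-bearing: S, T, Y. Aromatic: F, W, Y.
Hydroxyl-bearing residues here: T9, T15, T17 (3).
Aromatic residues here: none (0).
(Y belongs to both groups, but none appear in this sequence.) Total = 3 + 0 = 3.

3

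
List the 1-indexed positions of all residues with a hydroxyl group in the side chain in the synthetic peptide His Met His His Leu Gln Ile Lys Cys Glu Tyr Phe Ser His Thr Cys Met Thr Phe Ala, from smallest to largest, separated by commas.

11, 13, 15, 18

Serine (S), threonine (T), and tyrosine (Y) each carry a hydroxyl group on the side chain.
Matching residues: Tyr11, Ser13, Thr15, Thr18.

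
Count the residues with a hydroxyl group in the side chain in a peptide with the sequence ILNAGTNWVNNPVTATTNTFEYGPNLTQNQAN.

7

Serine (S), threonine (T), and tyrosine (Y) each carry a hydroxyl group on the side chain.
Matching residues: T6, T14, T16, T17, T19, Y22, T27.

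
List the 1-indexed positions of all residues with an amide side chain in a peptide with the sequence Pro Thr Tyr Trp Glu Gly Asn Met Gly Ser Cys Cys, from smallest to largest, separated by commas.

7

Asparagine (N) and glutamine (Q) have uncharged amide side chains.
Matching residues: Asn7.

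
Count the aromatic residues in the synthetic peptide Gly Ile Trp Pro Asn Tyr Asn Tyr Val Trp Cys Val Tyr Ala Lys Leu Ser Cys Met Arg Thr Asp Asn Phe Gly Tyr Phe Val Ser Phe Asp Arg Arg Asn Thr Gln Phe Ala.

Phenylalanine (F), tryptophan (W), and tyrosine (Y) have aromatic ring side chains.
Matching residues: Trp3, Tyr6, Tyr8, Trp10, Tyr13, Phe24, Tyr26, Phe27, Phe30, Phe37.

10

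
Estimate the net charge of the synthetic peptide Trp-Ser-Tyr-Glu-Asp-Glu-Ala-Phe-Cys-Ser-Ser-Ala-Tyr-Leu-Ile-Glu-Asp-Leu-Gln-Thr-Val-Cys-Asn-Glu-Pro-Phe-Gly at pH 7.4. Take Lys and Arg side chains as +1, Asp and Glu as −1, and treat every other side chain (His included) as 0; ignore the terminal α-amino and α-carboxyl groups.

-6

Positive (K, R): none → +0.
Negative (D, E): Glu4, Asp5, Glu6, Glu16, Asp17, Glu24 → −6.
Net charge = (+0) + (−6) = −6.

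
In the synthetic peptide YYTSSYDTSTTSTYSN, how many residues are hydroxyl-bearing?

14

The –OH-bearing residues are Ser, Thr (aliphatic alcohols), and Tyr (phenol).
Matching residues: Y1, Y2, T3, S4, S5, Y6, T8, S9, T10, T11, S12, T13, Y14, S15.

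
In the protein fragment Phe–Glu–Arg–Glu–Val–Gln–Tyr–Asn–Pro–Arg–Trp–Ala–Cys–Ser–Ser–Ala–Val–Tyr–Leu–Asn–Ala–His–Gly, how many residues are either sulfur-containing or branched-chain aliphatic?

4

Sulfur-containing: C, M. Branched-chain aliphatic: I, L, V.
Sulfur-containing residues here: Cys13 (1).
Branched-chain aliphatic residues here: Val5, Val17, Leu19 (3).
The two groups share no amino acid, so total = 1 + 3 = 4.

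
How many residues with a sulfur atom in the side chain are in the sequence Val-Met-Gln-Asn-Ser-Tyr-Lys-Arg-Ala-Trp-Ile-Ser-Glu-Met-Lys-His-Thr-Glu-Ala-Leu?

2

The sulfur-bearing residues are cysteine (–SH) and methionine (–S–CH₃).
Matching residues: Met2, Met14.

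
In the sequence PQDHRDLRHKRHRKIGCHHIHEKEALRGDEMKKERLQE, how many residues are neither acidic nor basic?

13

Acidic: D, E. Basic: K, R, H. All other residues are neither.
Matching residues: P1, Q2, L7, I15, G16, C17, I20, A25, L26, G28, M31, L36, Q37.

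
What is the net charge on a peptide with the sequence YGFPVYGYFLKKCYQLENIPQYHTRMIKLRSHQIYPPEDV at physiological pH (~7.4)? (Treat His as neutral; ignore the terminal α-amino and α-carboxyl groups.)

The side chains ionized at physiological pH are Lys/Arg (+1) and Asp/Glu (−1); with His treated as neutral, nothing else contributes.
Positive (K, R): K11, K12, R25, K28, R30 → +5.
Negative (D, E): E17, E38, D39 → −3.
Net charge = (+5) + (−3) = +2.

+2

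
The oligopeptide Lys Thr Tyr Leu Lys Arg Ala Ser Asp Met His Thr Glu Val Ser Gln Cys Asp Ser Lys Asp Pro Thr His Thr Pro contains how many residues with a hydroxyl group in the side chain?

8

Serine (S), threonine (T), and tyrosine (Y) each carry a hydroxyl group on the side chain.
Matching residues: Thr2, Tyr3, Ser8, Thr12, Ser15, Ser19, Thr23, Thr25.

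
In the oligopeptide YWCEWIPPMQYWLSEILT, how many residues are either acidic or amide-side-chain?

3

Acidic: D, E. Amide-side-chain: N, Q.
Acidic residues here: E4, E15 (2).
Amide-side-chain residues here: Q10 (1).
The two groups share no amino acid, so total = 2 + 1 = 3.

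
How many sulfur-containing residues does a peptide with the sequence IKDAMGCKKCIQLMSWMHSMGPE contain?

6

Cysteine (C, thiol) and methionine (M, thioether) are the two sulfur-containing amino acids.
Matching residues: M5, C7, C10, M14, M17, M20.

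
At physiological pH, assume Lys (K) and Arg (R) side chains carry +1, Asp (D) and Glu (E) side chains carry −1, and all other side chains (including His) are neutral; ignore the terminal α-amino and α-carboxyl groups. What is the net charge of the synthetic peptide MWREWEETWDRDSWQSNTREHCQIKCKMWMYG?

-1

Positive (K, R): R3, R11, R19, K25, K27 → +5.
Negative (D, E): E4, E6, E7, D10, D12, E20 → −6.
Net charge = (+5) + (−6) = −1.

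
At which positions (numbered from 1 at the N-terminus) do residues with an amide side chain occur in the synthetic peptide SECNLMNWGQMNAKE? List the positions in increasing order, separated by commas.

4, 7, 10, 12

Asparagine (N) and glutamine (Q) have uncharged amide side chains.
Matching residues: N4, N7, Q10, N12.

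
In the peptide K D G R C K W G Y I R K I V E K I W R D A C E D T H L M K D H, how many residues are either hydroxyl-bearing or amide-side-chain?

Hydroxyl-bearing: S, T, Y. Amide-side-chain: N, Q.
Hydroxyl-bearing residues here: Y9, T25 (2).
Amide-side-chain residues here: none (0).
The two groups share no amino acid, so total = 2 + 0 = 2.

2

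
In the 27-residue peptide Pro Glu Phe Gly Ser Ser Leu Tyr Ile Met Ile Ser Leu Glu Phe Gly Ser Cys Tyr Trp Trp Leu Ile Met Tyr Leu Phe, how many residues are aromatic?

Phenylalanine (F), tryptophan (W), and tyrosine (Y) have aromatic ring side chains.
Matching residues: Phe3, Tyr8, Phe15, Tyr19, Trp20, Trp21, Tyr25, Phe27.

8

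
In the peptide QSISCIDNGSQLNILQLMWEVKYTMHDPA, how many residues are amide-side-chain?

Only N (asparagine) and Q (glutamine) carry a side-chain carboxamide.
Matching residues: Q1, N8, Q11, N13, Q16.

5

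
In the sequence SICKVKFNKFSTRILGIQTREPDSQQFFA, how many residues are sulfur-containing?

1

Cysteine (C, thiol) and methionine (M, thioether) are the two sulfur-containing amino acids.
Matching residues: C3.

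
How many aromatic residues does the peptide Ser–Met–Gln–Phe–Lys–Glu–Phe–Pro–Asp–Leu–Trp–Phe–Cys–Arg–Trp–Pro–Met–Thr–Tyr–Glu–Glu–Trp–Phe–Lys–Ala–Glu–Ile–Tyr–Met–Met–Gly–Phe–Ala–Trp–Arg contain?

11

Phenylalanine (F), tryptophan (W), and tyrosine (Y) have aromatic ring side chains.
Matching residues: Phe4, Phe7, Trp11, Phe12, Trp15, Tyr19, Trp22, Phe23, Tyr28, Phe32, Trp34.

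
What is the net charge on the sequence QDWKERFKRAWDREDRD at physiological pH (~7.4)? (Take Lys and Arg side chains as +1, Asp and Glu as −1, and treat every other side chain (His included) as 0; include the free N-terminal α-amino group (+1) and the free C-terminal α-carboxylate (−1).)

0

Positive (K, R): K4, R6, K8, R9, R13, R16 → +6.
Negative (D, E): D2, E5, D12, E14, D15, D17 → −6.
The N-terminus (+1) and C-terminus (−1) cancel.
Net charge = (+6) + (−6) = 0.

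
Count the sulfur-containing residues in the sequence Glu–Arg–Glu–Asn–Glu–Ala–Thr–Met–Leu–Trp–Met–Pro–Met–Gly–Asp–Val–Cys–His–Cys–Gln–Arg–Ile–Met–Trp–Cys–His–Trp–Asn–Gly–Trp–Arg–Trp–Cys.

8

Only Cys (C) and Met (M) have a sulfur atom in the side chain.
Matching residues: Met8, Met11, Met13, Cys17, Cys19, Met23, Cys25, Cys33.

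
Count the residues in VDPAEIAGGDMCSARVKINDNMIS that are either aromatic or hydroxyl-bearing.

Aromatic: F, W, Y. Hydroxyl-bearing: S, T, Y.
Aromatic residues here: none (0).
Hydroxyl-bearing residues here: S13, S24 (2).
(Y belongs to both groups, but none appear in this sequence.) Total = 0 + 2 = 2.

2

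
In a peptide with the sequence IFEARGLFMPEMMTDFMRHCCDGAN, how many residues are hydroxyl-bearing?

The –OH-bearing residues are Ser, Thr (aliphatic alcohols), and Tyr (phenol).
Matching residues: T14.

1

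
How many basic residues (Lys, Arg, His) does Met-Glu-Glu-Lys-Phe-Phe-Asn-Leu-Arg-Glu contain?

2

Matching residues: Lys4, Arg9.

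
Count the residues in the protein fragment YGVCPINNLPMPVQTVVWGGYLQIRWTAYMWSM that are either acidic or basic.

1

Acidic: D, E. Basic: H, K, R.
Acidic residues here: none (0).
Basic residues here: R25 (1).
The two groups share no amino acid, so total = 0 + 1 = 1.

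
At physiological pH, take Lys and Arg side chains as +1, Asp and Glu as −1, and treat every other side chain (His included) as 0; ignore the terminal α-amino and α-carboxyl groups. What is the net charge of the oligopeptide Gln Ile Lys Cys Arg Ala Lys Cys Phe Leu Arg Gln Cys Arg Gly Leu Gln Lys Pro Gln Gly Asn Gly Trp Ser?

+6

Positive (K, R): Lys3, Arg5, Lys7, Arg11, Arg14, Lys18 → +6.
Negative (D, E): none → −0.
Net charge = (+6) + (−0) = +6.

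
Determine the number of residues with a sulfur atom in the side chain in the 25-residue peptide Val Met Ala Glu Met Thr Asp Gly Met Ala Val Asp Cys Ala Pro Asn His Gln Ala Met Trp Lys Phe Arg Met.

6

Cysteine (C, thiol) and methionine (M, thioether) are the two sulfur-containing amino acids.
Matching residues: Met2, Met5, Met9, Cys13, Met20, Met25.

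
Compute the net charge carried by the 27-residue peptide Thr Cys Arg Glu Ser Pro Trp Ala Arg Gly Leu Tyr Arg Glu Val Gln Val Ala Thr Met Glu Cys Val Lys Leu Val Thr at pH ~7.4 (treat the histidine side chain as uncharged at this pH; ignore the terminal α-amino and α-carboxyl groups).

At pH ~7.4 the Lys and Arg side chains are protonated (+1), the Asp and Glu side chains are deprotonated (−1), and with His taken as neutral all other side chains carry no charge.
Positive (K, R): Arg3, Arg9, Arg13, Lys24 → +4.
Negative (D, E): Glu4, Glu14, Glu21 → −3.
Net charge = (+4) + (−3) = +1.

+1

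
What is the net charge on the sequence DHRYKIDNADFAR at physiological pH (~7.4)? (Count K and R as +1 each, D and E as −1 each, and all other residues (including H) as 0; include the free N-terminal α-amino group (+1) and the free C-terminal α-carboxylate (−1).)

0

Positive (K, R): R3, K5, R13 → +3.
Negative (D, E): D1, D7, D10 → −3.
The N-terminus (+1) and C-terminus (−1) cancel.
Net charge = (+3) + (−3) = 0.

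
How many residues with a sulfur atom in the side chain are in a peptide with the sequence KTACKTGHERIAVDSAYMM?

3

Only Cys (C) and Met (M) have a sulfur atom in the side chain.
Matching residues: C4, M18, M19.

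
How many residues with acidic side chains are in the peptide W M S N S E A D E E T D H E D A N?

7

Aspartate (D) and glutamate (E) have carboxylic-acid side chains and are the acidic amino acids.
Matching residues: E6, D8, E9, E10, D12, E14, D15.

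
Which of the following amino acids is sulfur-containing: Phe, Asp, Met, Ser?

Met

The sulfur-bearing residues are cysteine (–SH) and methionine (–S–CH₃).
Of the listed options, only Met belongs to this group.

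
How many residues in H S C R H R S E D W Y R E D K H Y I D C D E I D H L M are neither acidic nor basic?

11

Acidic: D, E. Basic: K, R, H. All other residues are neither.
Matching residues: S2, C3, S7, W10, Y11, Y17, I18, C20, I23, L26, M27.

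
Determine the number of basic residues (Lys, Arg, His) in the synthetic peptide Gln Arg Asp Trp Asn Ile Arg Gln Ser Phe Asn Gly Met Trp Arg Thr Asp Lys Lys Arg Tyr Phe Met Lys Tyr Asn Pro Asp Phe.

Matching residues: Arg2, Arg7, Arg15, Lys18, Lys19, Arg20, Lys24.

7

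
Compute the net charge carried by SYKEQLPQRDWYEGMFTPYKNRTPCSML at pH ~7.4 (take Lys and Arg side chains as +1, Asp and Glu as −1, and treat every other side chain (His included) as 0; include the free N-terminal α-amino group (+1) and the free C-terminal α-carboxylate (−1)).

Positive (K, R): K3, R9, K20, R22 → +4.
Negative (D, E): E4, D10, E13 → −3.
The N-terminus (+1) and C-terminus (−1) cancel.
Net charge = (+4) + (−3) = +1.

+1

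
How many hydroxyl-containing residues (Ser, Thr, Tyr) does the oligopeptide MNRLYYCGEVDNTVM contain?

3

Matching residues: Y5, Y6, T13.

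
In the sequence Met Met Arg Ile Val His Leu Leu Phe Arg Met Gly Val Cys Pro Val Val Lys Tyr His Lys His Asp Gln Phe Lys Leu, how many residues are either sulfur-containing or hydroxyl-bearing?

5

Sulfur-containing: C, M. Hydroxyl-bearing: S, T, Y.
Sulfur-containing residues here: Met1, Met2, Met11, Cys14 (4).
Hydroxyl-bearing residues here: Tyr19 (1).
The two groups share no amino acid, so total = 4 + 1 = 5.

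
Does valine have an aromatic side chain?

Phenylalanine (F), tryptophan (W), and tyrosine (Y) have aromatic ring side chains.
Valine is not in this group.

No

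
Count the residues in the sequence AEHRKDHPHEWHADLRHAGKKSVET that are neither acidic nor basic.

Acidic: D, E. Basic: K, R, H. All other residues are neither.
Matching residues: A1, P8, W11, A13, L15, A18, G19, S22, V23, T25.

10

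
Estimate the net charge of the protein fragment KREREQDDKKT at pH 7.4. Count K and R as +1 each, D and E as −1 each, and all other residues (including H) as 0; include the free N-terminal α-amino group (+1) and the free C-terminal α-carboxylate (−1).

+1

Positive (K, R): K1, R2, R4, K9, K10 → +5.
Negative (D, E): E3, E5, D7, D8 → −4.
The N-terminus (+1) and C-terminus (−1) cancel.
Net charge = (+5) + (−4) = +1.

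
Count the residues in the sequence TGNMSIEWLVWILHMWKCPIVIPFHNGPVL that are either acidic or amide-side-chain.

Acidic: D, E. Amide-side-chain: N, Q.
Acidic residues here: E7 (1).
Amide-side-chain residues here: N3, N26 (2).
The two groups share no amino acid, so total = 1 + 2 = 3.

3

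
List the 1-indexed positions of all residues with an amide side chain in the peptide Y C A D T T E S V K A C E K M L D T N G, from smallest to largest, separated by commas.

Only N (asparagine) and Q (glutamine) carry a side-chain carboxamide.
Matching residues: N19.

19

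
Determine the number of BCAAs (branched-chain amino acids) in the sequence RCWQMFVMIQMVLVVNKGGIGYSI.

8

V, L, and I make up the branched-chain aliphatic group.
Matching residues: V7, I9, V12, L13, V14, V15, I20, I24.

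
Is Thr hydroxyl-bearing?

Yes

The –OH-bearing residues are Ser, Thr (aliphatic alcohols), and Tyr (phenol).
Threonine is in this group.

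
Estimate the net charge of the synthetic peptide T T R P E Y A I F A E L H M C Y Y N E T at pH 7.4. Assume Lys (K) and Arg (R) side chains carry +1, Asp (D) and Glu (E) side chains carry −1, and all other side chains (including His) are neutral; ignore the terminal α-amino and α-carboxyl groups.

-2

Positive (K, R): R3 → +1.
Negative (D, E): E5, E11, E19 → −3.
Net charge = (+1) + (−3) = −2.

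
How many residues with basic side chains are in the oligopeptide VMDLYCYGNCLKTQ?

K, R, and H are the three residues with basic side chains (ε-amine, guanidinium, and imidazole respectively).
Matching residues: K12.

1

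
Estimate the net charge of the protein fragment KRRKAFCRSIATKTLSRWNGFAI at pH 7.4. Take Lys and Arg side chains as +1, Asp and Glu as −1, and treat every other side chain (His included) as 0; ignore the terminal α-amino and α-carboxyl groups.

Positive (K, R): K1, R2, R3, K4, R8, K13, R17 → +7.
Negative (D, E): none → −0.
Net charge = (+7) + (−0) = +7.

+7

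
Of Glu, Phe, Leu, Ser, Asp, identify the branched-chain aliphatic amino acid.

The BCAAs are Val, Leu, and Ile — aliphatic side chains with a branch point.
Of the listed options, only Leu belongs to this group.

Leu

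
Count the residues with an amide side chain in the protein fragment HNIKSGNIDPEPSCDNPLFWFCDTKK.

3

The amide-side-chain residues are Asn (N) and Gln (Q).
Matching residues: N2, N7, N16.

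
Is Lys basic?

K, R, and H are the three residues with basic side chains (ε-amine, guanidinium, and imidazole respectively).
Lysine is in this group.

Yes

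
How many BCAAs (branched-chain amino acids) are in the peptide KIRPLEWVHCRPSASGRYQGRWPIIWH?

The BCAAs are Val, Leu, and Ile — aliphatic side chains with a branch point.
Matching residues: I2, L5, V8, I24, I25.

5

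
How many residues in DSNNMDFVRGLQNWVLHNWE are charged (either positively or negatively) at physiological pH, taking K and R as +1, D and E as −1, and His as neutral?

Charged side chains at pH ~7.4: K, R (positive); D, E (negative).
Matching residues: D1, D6, R9, E20.

4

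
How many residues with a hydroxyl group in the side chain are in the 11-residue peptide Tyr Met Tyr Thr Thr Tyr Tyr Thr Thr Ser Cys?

Serine (S), threonine (T), and tyrosine (Y) each carry a hydroxyl group on the side chain.
Matching residues: Tyr1, Tyr3, Thr4, Thr5, Tyr6, Tyr7, Thr8, Thr9, Ser10.

9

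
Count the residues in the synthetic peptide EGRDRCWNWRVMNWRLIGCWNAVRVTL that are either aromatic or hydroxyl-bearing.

5

Aromatic: F, W, Y. Hydroxyl-bearing: S, T, Y.
Aromatic residues here: W7, W9, W14, W20 (4).
Hydroxyl-bearing residues here: T26 (1).
(Y belongs to both groups, but none appear in this sequence.) Total = 4 + 1 = 5.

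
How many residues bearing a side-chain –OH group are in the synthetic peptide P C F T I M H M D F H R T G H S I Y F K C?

Serine (S), threonine (T), and tyrosine (Y) each carry a hydroxyl group on the side chain.
Matching residues: T4, T13, S16, Y18.

4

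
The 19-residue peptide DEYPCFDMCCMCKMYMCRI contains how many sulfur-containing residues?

9

The sulfur-bearing residues are cysteine (–SH) and methionine (–S–CH₃).
Matching residues: C5, M8, C9, C10, M11, C12, M14, M16, C17.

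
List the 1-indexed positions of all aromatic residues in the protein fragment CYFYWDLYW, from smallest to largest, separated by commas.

2, 3, 4, 5, 8, 9

The aromatic amino acids are Phe (F, benzyl), Trp (W, indole), and Tyr (Y, phenol).
Matching residues: Y2, F3, Y4, W5, Y8, W9.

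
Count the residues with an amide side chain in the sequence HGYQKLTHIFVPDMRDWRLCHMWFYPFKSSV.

1

Asparagine (N) and glutamine (Q) have uncharged amide side chains.
Matching residues: Q4.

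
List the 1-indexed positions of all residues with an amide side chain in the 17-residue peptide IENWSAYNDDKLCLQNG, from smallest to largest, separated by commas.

Asparagine (N) and glutamine (Q) have uncharged amide side chains.
Matching residues: N3, N8, Q15, N16.

3, 8, 15, 16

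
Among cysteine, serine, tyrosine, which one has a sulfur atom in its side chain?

cysteine

Cysteine (C, thiol) and methionine (M, thioether) are the two sulfur-containing amino acids.
Of the listed options, only cysteine belongs to this group.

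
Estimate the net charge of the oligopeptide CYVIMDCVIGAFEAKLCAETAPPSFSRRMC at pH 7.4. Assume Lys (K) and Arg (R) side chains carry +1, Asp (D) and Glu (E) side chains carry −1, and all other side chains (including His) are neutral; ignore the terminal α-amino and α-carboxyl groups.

Positive (K, R): K15, R27, R28 → +3.
Negative (D, E): D6, E13, E19 → −3.
Net charge = (+3) + (−3) = 0.

0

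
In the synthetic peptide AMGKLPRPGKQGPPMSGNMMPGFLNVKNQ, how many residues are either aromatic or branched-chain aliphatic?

Aromatic: F, W, Y. Branched-chain aliphatic: I, L, V.
Aromatic residues here: F23 (1).
Branched-chain aliphatic residues here: L5, L24, V26 (3).
The two groups share no amino acid, so total = 1 + 3 = 4.

4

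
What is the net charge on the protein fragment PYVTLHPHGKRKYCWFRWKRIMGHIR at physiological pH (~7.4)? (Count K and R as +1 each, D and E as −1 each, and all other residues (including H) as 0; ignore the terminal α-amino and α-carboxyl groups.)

+7

Positive (K, R): K10, R11, K12, R17, K19, R20, R26 → +7.
Negative (D, E): none → −0.
Net charge = (+7) + (−0) = +7.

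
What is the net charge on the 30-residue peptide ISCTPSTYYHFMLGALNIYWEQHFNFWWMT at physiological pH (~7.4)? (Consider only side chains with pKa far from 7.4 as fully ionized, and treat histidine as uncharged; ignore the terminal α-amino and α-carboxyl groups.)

Near pH 7.4, K and R contribute +1 each, D and E contribute −1 each, and every other side chain (His included, as stated) is uncharged.
Positive (K, R): none → +0.
Negative (D, E): E21 → −1.
Net charge = (+0) + (−1) = −1.

-1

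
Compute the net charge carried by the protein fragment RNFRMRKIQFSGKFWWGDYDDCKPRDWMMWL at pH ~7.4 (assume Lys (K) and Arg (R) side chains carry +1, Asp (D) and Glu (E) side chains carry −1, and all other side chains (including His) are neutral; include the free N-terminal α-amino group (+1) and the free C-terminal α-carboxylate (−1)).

+3

Positive (K, R): R1, R4, R6, K7, K13, K23, R25 → +7.
Negative (D, E): D18, D20, D21, D26 → −4.
The N-terminus (+1) and C-terminus (−1) cancel.
Net charge = (+7) + (−4) = +3.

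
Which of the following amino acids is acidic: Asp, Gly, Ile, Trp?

The acidic residues are Asp (D) and Glu (E), whose side chains end in a carboxylate group.
Of the listed options, only Asp belongs to this group.

Asp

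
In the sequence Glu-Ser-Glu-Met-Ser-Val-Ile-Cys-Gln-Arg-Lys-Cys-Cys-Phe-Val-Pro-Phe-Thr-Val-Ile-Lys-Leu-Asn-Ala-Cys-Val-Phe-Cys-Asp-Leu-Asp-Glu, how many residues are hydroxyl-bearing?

3

The –OH-bearing residues are Ser, Thr (aliphatic alcohols), and Tyr (phenol).
Matching residues: Ser2, Ser5, Thr18.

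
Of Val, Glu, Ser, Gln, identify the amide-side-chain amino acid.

Only N (asparagine) and Q (glutamine) carry a side-chain carboxamide.
Of the listed options, only Gln belongs to this group.

Gln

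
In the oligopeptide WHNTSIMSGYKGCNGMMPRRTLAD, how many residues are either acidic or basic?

Acidic: D, E. Basic: H, K, R.
Acidic residues here: D24 (1).
Basic residues here: H2, K11, R19, R20 (4).
The two groups share no amino acid, so total = 1 + 4 = 5.

5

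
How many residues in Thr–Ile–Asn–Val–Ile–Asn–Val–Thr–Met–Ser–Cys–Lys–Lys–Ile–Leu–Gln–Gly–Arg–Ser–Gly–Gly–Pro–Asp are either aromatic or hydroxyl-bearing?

Aromatic: F, W, Y. Hydroxyl-bearing: S, T, Y.
Aromatic residues here: none (0).
Hydroxyl-bearing residues here: Thr1, Thr8, Ser10, Ser19 (4).
(Y belongs to both groups, but none appear in this sequence.) Total = 0 + 4 = 4.

4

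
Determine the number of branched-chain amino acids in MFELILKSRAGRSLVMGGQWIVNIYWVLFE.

10

Valine (V), leucine (L), and isoleucine (I) are the branched-chain amino acids.
Matching residues: L4, I5, L6, L14, V15, I21, V22, I24, V27, L28.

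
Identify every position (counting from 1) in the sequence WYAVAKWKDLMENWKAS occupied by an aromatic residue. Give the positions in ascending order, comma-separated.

F, W, and Y each carry an aromatic ring on the side chain.
Matching residues: W1, Y2, W7, W14.

1, 2, 7, 14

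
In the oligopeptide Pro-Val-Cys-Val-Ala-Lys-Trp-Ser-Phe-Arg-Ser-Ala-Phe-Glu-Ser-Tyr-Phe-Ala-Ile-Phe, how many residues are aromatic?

6

Phenylalanine (F), tryptophan (W), and tyrosine (Y) have aromatic ring side chains.
Matching residues: Trp7, Phe9, Phe13, Tyr16, Phe17, Phe20.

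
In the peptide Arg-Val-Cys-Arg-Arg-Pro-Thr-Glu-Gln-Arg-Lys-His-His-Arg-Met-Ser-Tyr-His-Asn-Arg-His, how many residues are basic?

11

The basic amino acids are Lys (K), Arg (R), and His (H).
Matching residues: Arg1, Arg4, Arg5, Arg10, Lys11, His12, His13, Arg14, His18, Arg20, His21.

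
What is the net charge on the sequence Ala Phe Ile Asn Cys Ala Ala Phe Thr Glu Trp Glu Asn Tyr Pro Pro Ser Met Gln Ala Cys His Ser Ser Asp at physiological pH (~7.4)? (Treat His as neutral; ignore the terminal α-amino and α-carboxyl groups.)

-3

The side chains ionized at physiological pH are Lys/Arg (+1) and Asp/Glu (−1); with His treated as neutral, nothing else contributes.
Positive (K, R): none → +0.
Negative (D, E): Glu10, Glu12, Asp25 → −3.
Net charge = (+0) + (−3) = −3.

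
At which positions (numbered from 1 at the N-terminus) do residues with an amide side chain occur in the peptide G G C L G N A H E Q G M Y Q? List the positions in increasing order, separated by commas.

Only N (asparagine) and Q (glutamine) carry a side-chain carboxamide.
Matching residues: N6, Q10, Q14.

6, 10, 14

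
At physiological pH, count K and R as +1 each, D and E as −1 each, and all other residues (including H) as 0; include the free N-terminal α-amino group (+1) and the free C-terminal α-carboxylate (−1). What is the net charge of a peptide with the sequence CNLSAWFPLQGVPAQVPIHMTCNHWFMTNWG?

Positive (K, R): none → +0.
Negative (D, E): none → −0.
The N-terminus (+1) and C-terminus (−1) cancel.
Net charge = (+0) + (−0) = 0.

0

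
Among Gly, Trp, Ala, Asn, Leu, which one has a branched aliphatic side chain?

Leu

The BCAAs are Val, Leu, and Ile — aliphatic side chains with a branch point.
Of the listed options, only Leu belongs to this group.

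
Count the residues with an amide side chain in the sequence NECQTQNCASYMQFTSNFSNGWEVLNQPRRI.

Only N (asparagine) and Q (glutamine) carry a side-chain carboxamide.
Matching residues: N1, Q4, Q6, N7, Q13, N17, N20, N26, Q27.

9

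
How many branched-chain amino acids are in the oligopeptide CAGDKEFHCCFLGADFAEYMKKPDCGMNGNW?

Valine (V), leucine (L), and isoleucine (I) are the branched-chain amino acids.
Matching residues: L12.

1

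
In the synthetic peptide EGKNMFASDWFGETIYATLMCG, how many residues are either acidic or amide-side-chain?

Acidic: D, E. Amide-side-chain: N, Q.
Acidic residues here: E1, D9, E13 (3).
Amide-side-chain residues here: N4 (1).
The two groups share no amino acid, so total = 3 + 1 = 4.

4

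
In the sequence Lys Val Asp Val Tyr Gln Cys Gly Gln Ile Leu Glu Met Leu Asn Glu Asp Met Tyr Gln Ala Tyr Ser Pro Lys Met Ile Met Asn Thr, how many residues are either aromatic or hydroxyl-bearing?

Aromatic: F, W, Y. Hydroxyl-bearing: S, T, Y.
Aromatic residues here: Tyr5, Tyr19, Tyr22 (3).
Hydroxyl-bearing residues here: Tyr5, Tyr19, Tyr22, Ser23, Thr30 (5).
Y is in both groups, so the 3 Y residues must not be double-counted.
Total = 3 + 5 − 3 = 5.

5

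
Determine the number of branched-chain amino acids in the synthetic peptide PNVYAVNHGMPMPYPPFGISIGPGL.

5

The BCAAs are Val, Leu, and Ile — aliphatic side chains with a branch point.
Matching residues: V3, V6, I19, I21, L25.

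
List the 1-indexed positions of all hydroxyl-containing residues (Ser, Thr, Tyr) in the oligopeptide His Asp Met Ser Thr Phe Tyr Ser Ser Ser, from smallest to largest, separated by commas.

4, 5, 7, 8, 9, 10

Matching residues: Ser4, Thr5, Tyr7, Ser8, Ser9, Ser10.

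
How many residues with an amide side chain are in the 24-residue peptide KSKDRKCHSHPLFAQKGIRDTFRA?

Only N (asparagine) and Q (glutamine) carry a side-chain carboxamide.
Matching residues: Q15.

1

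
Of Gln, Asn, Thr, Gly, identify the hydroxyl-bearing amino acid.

Thr

Serine (S), threonine (T), and tyrosine (Y) each carry a hydroxyl group on the side chain.
Of the listed options, only Thr belongs to this group.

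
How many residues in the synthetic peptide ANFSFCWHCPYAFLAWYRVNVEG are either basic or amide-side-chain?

Basic: H, K, R. Amide-side-chain: N, Q.
Basic residues here: H8, R18 (2).
Amide-side-chain residues here: N2, N20 (2).
The two groups share no amino acid, so total = 2 + 2 = 4.

4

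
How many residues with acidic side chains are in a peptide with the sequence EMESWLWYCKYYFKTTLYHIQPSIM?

The acidic residues are Asp (D) and Glu (E), whose side chains end in a carboxylate group.
Matching residues: E1, E3.

2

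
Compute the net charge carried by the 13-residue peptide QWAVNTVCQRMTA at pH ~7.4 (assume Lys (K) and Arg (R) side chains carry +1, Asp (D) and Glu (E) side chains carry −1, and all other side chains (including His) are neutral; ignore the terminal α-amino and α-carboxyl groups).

Positive (K, R): R10 → +1.
Negative (D, E): none → −0.
Net charge = (+1) + (−0) = +1.

+1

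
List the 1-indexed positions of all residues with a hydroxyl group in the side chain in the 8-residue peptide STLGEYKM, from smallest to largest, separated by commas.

The –OH-bearing residues are Ser, Thr (aliphatic alcohols), and Tyr (phenol).
Matching residues: S1, T2, Y6.

1, 2, 6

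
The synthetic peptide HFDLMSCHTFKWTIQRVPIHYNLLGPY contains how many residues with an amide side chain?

2

Only N (asparagine) and Q (glutamine) carry a side-chain carboxamide.
Matching residues: Q15, N22.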